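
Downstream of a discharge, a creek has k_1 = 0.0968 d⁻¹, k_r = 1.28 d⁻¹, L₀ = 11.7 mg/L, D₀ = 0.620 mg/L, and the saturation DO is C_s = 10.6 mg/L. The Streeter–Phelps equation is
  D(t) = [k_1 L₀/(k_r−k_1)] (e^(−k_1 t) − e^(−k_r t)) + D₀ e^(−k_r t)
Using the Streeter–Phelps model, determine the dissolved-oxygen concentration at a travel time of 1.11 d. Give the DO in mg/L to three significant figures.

k_1 L₀/(k_r−k_1) = 0.0968×11.7/(1.28−0.0968) = 1.133/1.183 = 0.9572 mg/L.
e^(−k_1 t) = e^(−0.0968×1.110) = 0.8981; e^(−k_r t) = e^(−1.28×1.110) = 0.2415.
D = 0.9572 × (0.8981 − 0.2415) + 0.620 × 0.2415 = 0.6285 + 0.1497 = 0.7782 mg/L.
DO = C_s − D = 10.6 − 0.7782 = 9.822 mg/L.

DO ≈ 9.82 mg/L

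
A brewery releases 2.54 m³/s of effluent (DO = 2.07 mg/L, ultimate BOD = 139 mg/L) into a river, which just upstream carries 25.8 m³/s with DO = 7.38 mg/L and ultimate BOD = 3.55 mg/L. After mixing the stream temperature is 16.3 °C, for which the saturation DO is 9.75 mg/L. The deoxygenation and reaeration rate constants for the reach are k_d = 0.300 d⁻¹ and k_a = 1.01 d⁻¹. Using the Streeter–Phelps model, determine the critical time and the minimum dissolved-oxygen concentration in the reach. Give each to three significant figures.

t_c ≈ 0.920 d; minimum DO ≈ 6.21 mg/L

Mixed DO = (25.8×7.38 + 2.54×2.07)/(25.8+2.54) = 195.7/28.34 = 6.904 mg/L.
Mixed L₀ = (25.8×3.55 + 2.54×139)/(28.34) = 444.6/28.34 = 15.69 mg/L.
Initial deficit D₀ = C_s − DO₀ = 9.75 − 6.904 = 2.846 mg/L.
t_c = (1/0.7100) ln[(1.01/0.300)(1 − 2.846×0.7100/(0.300×15.69))] = 1.408 × ln(1.921) = 0.9198 d.
D_c = (0.300/1.01) × 15.69 × e^(−0.300×0.9198) = 0.2970 × 15.69 × 0.7589 = 3.537 mg/L.
Minimum DO = 9.75 − 3.537 = 6.213 mg/L.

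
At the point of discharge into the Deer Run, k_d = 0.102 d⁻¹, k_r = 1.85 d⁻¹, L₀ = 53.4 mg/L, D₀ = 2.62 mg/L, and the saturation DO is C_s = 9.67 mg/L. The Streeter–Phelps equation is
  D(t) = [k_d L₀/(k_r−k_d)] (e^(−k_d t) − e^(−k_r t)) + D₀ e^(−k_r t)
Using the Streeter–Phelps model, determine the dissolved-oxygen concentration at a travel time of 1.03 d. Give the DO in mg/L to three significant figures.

DO ≈ 6.94 mg/L

k_d L₀/(k_r−k_d) = 0.102×53.4/(1.85−0.102) = 5.447/1.748 = 3.116 mg/L.
e^(−k_d t) = e^(−0.102×1.030) = 0.9003; e^(−k_r t) = e^(−1.85×1.030) = 0.1487.
D = 3.116 × (0.9003 − 0.1487) + 2.62 × 0.1487 = 2.342 + 0.3897 = 2.731 mg/L.
DO = C_s − D = 9.67 − 2.731 = 6.939 mg/L.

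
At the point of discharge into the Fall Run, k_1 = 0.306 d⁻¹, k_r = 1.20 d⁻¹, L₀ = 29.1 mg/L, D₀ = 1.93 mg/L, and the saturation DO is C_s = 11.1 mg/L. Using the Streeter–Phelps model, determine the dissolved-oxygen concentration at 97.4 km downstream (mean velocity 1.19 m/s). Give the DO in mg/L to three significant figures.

DO ≈ 6.22 mg/L

Travel time t = x/v = 97.4 km / (1.19 m/s) = 97400 m / 1.19 m/s = 81850 s = 0.9473 d.
k_1 L₀/(k_r−k_1) = 0.306×29.1/(1.20−0.306) = 8.905/0.8940 = 9.960 mg/L.
e^(−k_1 t) = e^(−0.306×0.9473) = 0.7484; e^(−k_r t) = e^(−1.20×0.9473) = 0.3208.
D = 9.960 × (0.7484 − 0.3208) + 1.93 × 0.3208 = 4.258 + 0.6192 = 4.877 mg/L.
DO = C_s − D = 11.1 − 4.877 = 6.223 mg/L.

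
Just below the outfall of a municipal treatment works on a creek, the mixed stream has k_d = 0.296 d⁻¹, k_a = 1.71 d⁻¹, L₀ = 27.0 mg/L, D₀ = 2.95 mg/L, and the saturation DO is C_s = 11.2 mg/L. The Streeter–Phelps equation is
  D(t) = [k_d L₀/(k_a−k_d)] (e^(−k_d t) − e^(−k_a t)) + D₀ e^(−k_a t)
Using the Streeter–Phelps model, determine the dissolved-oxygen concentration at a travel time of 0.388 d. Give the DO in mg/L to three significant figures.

DO ≈ 7.55 mg/L

k_d L₀/(k_a−k_d) = 0.296×27.0/(1.71−0.296) = 7.992/1.414 = 5.652 mg/L.
e^(−k_d t) = e^(−0.296×0.3880) = 0.8915; e^(−k_a t) = e^(−1.71×0.3880) = 0.5151.
D = 5.652 × (0.8915 − 0.5151) + 2.95 × 0.5151 = 2.128 + 1.519 = 3.647 mg/L.
DO = C_s − D = 11.2 − 3.647 = 7.553 mg/L.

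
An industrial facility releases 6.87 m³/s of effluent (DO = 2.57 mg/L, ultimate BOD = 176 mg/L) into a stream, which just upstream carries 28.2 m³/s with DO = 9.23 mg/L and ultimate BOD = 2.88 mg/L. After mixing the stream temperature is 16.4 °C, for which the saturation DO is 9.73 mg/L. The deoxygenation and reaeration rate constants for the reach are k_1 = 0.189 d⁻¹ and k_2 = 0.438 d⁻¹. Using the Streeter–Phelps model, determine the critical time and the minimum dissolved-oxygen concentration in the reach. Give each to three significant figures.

Mixed DO = (28.2×9.23 + 6.87×2.57)/(28.2+6.87) = 277.9/35.07 = 7.925 mg/L.
Mixed L₀ = (28.2×2.88 + 6.87×176)/(35.07) = 1290/35.07 = 36.79 mg/L.
Initial deficit D₀ = C_s − DO₀ = 9.73 − 7.925 = 1.805 mg/L.
t_c = (1/0.2490) ln[(0.438/0.189)(1 − 1.805×0.2490/(0.189×36.79))] = 4.016 × ln(2.168) = 3.107 d.
D_c = (0.189/0.438) × 36.79 × e^(−0.189×3.107) = 0.4315 × 36.79 × 0.5559 = 8.825 mg/L.
Minimum DO = 9.73 − 8.825 = 0.9049 mg/L.

t_c ≈ 3.11 d; minimum DO ≈ 0.905 mg/L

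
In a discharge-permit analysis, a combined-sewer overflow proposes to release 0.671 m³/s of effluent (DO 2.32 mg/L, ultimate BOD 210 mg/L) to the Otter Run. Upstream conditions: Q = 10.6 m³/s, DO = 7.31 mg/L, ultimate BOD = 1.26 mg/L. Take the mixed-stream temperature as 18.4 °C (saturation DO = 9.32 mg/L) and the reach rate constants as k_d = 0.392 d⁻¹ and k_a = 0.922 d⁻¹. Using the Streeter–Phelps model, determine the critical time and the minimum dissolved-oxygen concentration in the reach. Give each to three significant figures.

Mixed DO = (10.6×7.31 + 0.671×2.32)/(10.6+0.671) = 79.04/11.27 = 7.013 mg/L.
Mixed L₀ = (10.6×1.26 + 0.671×210)/(11.27) = 154.3/11.27 = 13.69 mg/L.
Initial deficit D₀ = C_s − DO₀ = 9.32 − 7.013 = 2.307 mg/L.
t_c = (1/0.5300) ln[(0.922/0.392)(1 − 2.307×0.5300/(0.392×13.69))] = 1.887 × ln(1.816) = 1.126 d.
D_c = (0.392/0.922) × 13.69 × e^(−0.392×1.126) = 0.4252 × 13.69 × 0.6432 = 3.743 mg/L.
Minimum DO = 9.32 − 3.743 = 5.577 mg/L.

t_c ≈ 1.13 d; minimum DO ≈ 5.58 mg/L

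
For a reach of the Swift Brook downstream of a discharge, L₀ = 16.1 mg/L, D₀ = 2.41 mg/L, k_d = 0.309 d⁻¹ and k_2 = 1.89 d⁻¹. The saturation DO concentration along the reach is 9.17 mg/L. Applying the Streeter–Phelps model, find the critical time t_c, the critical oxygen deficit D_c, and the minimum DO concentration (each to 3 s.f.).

t_c ≈ 0.227 d; D_c ≈ 2.45 mg/L; min DO ≈ 6.72 mg/L

t_c = [1/(k_2−k_d)] ln[(k_2/k_d)(1 − D₀(k_2−k_d)/(k_d L₀))]
= [1/(1.89−0.309)] ln[(1.89/0.309)(1 − 2.41×1.581/(0.309×16.1))]
= (1/1.581) ln[6.117 × 0.2341] = 0.6325 × ln(1.432) = 0.6325 × 0.3590 = 0.2271 d.
L(t_c) = L₀ e^(−k_d t_c) = 16.1 × 0.9322 = 15.01 mg/L, and at the critical point k_2 D_c = k_d L, so D_c = (0.309/1.89) × 15.01 = 2.454 mg/L.
Minimum DO = C_s − D_c = 9.17 − 2.454 = 6.716 mg/L.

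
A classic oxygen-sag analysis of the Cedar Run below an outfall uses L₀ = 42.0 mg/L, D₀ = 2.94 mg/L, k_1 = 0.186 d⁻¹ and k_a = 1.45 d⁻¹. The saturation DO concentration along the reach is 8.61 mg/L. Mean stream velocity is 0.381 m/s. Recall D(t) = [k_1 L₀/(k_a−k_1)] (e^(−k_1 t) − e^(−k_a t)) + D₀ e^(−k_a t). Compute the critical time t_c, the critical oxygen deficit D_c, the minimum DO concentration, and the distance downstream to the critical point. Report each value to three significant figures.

With k_a/k_1 = 7.796 and 1 − D₀(k_a−k_1)/(k_1 L₀) = 0.5243,
t_c = ln(7.796 × 0.5243) / (1.45 − 0.186) = ln(4.087) / 1.264 = 1.408/1.264 = 1.114 d.
L(t_c) = L₀ e^(−k_1 t_c) = 42.0 × 0.8129 = 34.14 mg/L, and at the critical point k_a D_c = k_1 L, so D_c = (0.186/1.45) × 34.14 = 4.379 mg/L.
Minimum DO = C_s − D_c = 8.61 − 4.379 = 4.231 mg/L.
x_c = v t_c = 0.381 m/s × 1.114 d × 86400 s/d = 36670 m ≈ 36.7 km.

t_c ≈ 1.11 d; D_c ≈ 4.38 mg/L; min DO ≈ 4.23 mg/L; x_c ≈ 36.7 km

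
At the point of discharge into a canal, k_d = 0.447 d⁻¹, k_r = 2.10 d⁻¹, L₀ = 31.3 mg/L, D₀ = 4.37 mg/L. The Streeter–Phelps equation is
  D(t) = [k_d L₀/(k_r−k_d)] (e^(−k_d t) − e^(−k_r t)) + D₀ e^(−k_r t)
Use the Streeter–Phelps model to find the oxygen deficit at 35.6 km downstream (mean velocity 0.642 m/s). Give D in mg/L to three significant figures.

D ≈ 5.29 mg/L

Travel time t = x/v = 35.6 km / (0.642 m/s) = 35600 m / 0.642 m/s = 55450 s = 0.6418 d.
k_d L₀/(k_r−k_d) = 0.447×31.3/(2.10−0.447) = 13.99/1.653 = 8.464 mg/L.
e^(−k_d t) = e^(−0.447×0.6418) = 0.7506; e^(−k_r t) = e^(−2.10×0.6418) = 0.2598.
D = 8.464 × (0.7506 − 0.2598) + 4.37 × 0.2598 = 4.154 + 1.135 = 5.289 mg/L.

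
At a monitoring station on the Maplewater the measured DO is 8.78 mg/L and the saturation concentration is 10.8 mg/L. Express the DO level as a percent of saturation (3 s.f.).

81.3 % saturation

% saturation = C/C_s × 100 = 8.78/10.8 × 100 = 81.3 %.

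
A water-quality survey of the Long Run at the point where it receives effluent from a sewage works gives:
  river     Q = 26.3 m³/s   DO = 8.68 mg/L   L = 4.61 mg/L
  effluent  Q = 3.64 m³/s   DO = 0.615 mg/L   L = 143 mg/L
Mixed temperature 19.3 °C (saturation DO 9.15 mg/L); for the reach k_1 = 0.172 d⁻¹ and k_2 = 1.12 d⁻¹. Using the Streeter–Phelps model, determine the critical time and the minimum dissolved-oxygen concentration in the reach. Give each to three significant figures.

t_c ≈ 1.48 d; minimum DO ≈ 6.60 mg/L

Mixed DO = (26.3×8.68 + 3.64×0.615)/(26.3+3.64) = 230.5/29.94 = 7.699 mg/L.
Mixed L₀ = (26.3×4.61 + 3.64×143)/(29.94) = 641.8/29.94 = 21.43 mg/L.
Initial deficit D₀ = C_s − DO₀ = 9.15 − 7.699 = 1.451 mg/L.
t_c = (1/0.9480) ln[(1.12/0.172)(1 − 1.451×0.9480/(0.172×21.43))] = 1.055 × ln(4.083) = 1.484 d.
D_c = (0.172/1.12) × 21.43 × e^(−0.172×1.484) = 0.1536 × 21.43 × 0.7747 = 2.550 mg/L.
Minimum DO = 9.15 − 2.550 = 6.600 mg/L.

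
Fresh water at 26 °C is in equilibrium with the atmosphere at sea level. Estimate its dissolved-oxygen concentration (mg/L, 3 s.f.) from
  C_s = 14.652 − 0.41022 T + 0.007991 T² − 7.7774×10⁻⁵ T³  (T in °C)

C_s = 14.652 − 0.41022×26 + 0.007991×26² − 7.7774×10⁻⁵×26³ = 8.021 mg/L.

C_s ≈ 8.02 mg/L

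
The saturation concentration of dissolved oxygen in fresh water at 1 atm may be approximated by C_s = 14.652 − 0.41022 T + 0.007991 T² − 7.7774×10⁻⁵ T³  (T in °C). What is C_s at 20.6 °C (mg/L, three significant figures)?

C_s = 14.652 − 0.41022×20.6 + 0.007991×20.6² − 7.7774×10⁻⁵×20.6³ = 8.913 mg/L.

C_s ≈ 8.91 mg/L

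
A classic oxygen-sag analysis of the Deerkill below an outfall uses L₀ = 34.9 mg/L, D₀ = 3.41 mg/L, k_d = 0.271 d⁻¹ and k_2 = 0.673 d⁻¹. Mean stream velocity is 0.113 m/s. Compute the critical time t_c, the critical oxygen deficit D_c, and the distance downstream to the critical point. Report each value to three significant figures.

With k_2/k_d = 2.483 and 1 − D₀(k_2−k_d)/(k_d L₀) = 0.8551,
t_c = ln(2.483 × 0.8551) / (0.673 − 0.271) = ln(2.123) / 0.4020 = 0.7530/0.4020 = 1.873 d.
L(t_c) = L₀ e^(−k_d t_c) = 34.9 × 0.6019 = 21.01 mg/L, and at the critical point k_2 D_c = k_d L, so D_c = (0.271/0.673) × 21.01 = 8.459 mg/L.
x_c = v t_c = 0.113 m/s × 1.873 d × 86400 s/d = 18290 m ≈ 18.3 km.

t_c ≈ 1.87 d; D_c ≈ 8.46 mg/L; x_c ≈ 18.3 km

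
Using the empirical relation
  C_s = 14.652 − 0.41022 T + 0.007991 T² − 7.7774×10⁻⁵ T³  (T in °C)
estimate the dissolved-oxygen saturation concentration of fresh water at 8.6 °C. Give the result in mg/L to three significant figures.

C_s = 14.652 − 0.41022×8.6 + 0.007991×8.6² − 7.7774×10⁻⁵×8.6³ = 11.67 mg/L.

C_s ≈ 11.7 mg/L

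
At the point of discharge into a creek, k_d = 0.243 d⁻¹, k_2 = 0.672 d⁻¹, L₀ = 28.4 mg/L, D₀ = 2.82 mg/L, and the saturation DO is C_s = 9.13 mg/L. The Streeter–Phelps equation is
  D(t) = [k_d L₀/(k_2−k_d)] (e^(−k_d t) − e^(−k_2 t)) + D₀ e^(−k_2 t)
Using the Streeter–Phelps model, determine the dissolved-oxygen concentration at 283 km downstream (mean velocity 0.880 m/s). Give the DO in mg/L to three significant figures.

Travel time t = x/v = 283 km / (0.880 m/s) = 283000 m / 0.880 m/s = 321600 s = 3.722 d.
k_d L₀/(k_2−k_d) = 0.243×28.4/(0.672−0.243) = 6.901/0.4290 = 16.09 mg/L.
e^(−k_d t) = e^(−0.243×3.722) = 0.4048; e^(−k_2 t) = e^(−0.672×3.722) = 0.08198.
D = 16.09 × (0.4048 − 0.08198) + 2.82 × 0.08198 = 5.192 + 0.2312 = 5.424 mg/L.
DO = C_s − D = 9.13 − 5.424 = 3.706 mg/L.

DO ≈ 3.71 mg/L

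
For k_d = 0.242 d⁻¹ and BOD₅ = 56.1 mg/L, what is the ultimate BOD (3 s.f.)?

L₀ ≈ 79.9 mg/L

BOD₅ = L₀(1 − e^(−5k_d)) ⇒ L₀ = BOD₅ / (1 − e^(−5×0.242))
= 56.1 / (1 − 0.2982) = 56.1 / 0.7018 = 79.94 mg/L.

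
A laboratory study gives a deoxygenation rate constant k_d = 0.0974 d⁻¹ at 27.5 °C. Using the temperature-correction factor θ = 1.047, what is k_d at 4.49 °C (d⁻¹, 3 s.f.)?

k_d ≈ 0.0339 d⁻¹

k_d(T₂) = k_d(T₁) · θ^(T₂−T₁) = 0.0974 × 1.047^(4.49−27.5)
= 0.0974 × 1.047^-23.0 = 0.0974 × 0.3476 = 0.03385 d⁻¹.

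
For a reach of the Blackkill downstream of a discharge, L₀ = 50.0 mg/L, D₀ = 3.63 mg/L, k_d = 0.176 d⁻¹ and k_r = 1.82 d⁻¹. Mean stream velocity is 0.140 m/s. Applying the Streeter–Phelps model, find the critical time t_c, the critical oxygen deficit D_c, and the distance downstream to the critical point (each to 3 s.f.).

t_c ≈ 0.731 d; D_c ≈ 4.25 mg/L; x_c ≈ 8.85 km

At the critical point dD/dt = 0, so k_d L₀ e^(−k_d t) = k_r D. Substituting D(t) from the Streeter–Phelps equation and solving for t gives
t_c = ln[(k_r/k_d)(1 − D₀(k_r−k_d)/(k_d L₀))] / (k_r−k_d).
Here k_r−k_d = 1.644 d⁻¹ and 1 − D₀(k_r−k_d)/(k_d L₀) = 1 − 3.63×1.644/(0.176×50.0) = 0.3218, so
t_c = ln(10.34 × 0.3218) / 1.644 = 1.202 / 1.644 = 0.7314 d.
L(t_c) = L₀ e^(−k_d t_c) = 50.0 × 0.8792 = 43.96 mg/L, and at the critical point k_r D_c = k_d L, so D_c = (0.176/1.82) × 43.96 = 4.251 mg/L.
x_c = v t_c = 0.140 m/s × 0.7314 d × 86400 s/d = 8847 m ≈ 8.85 km.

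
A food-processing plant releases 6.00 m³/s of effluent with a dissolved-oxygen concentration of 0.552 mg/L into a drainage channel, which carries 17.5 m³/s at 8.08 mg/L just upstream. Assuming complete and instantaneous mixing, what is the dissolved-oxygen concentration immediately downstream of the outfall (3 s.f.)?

Flow-weighted mixing: C = (Q_r C_r + Q_w C_w)/(Q_r + Q_w)
= (17.5×8.08 + 6.00×0.552)/(17.5 + 6.00) = 144.7/23.50 = 6.158 mg/L.

6.16 mg/L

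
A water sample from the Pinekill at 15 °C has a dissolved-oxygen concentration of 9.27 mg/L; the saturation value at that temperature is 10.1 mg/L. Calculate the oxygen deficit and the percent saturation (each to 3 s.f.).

D = C_s − C = 10.1 − 9.27 = 0.830 mg/L.
% saturation = 9.27/10.1 × 100 = 91.8 %.

D ≈ 0.830 mg/L; 91.8 % saturation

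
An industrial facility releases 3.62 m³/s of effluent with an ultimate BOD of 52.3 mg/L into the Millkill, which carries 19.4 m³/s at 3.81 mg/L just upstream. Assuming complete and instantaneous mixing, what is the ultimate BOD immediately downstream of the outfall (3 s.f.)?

Flow-weighted mixing: C = (Q_r C_r + Q_w C_w)/(Q_r + Q_w)
= (19.4×3.81 + 3.62×52.3)/(19.4 + 3.62) = 263.2/23.02 = 11.44 mg/L.

11.4 mg/L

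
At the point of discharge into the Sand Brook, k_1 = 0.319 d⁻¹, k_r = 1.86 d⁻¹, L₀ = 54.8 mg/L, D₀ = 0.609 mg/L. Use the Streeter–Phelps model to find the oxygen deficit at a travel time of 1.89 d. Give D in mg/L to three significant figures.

k_1 L₀/(k_r−k_1) = 0.319×54.8/(1.86−0.319) = 17.48/1.541 = 11.34 mg/L.
e^(−k_1 t) = e^(−0.319×1.890) = 0.5472; e^(−k_r t) = e^(−1.86×1.890) = 0.02974.
D = 11.34 × (0.5472 − 0.02974) + 0.609 × 0.02974 = 5.870 + 0.01811 = 5.888 mg/L.

D ≈ 5.89 mg/L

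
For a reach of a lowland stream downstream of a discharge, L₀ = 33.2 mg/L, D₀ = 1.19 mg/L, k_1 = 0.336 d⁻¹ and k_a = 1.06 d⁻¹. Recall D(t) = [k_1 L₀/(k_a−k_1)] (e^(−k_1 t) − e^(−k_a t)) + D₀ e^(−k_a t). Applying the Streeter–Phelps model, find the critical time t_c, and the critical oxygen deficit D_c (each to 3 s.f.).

t_c ≈ 1.48 d; D_c ≈ 6.41 mg/L

At the critical point dD/dt = 0, so k_1 L₀ e^(−k_1 t) = k_a D. Substituting D(t) from the Streeter–Phelps equation and solving for t gives
t_c = ln[(k_a/k_1)(1 − D₀(k_a−k_1)/(k_1 L₀))] / (k_a−k_1).
Here k_a−k_1 = 0.7240 d⁻¹ and 1 − D₀(k_a−k_1)/(k_1 L₀) = 1 − 1.19×0.7240/(0.336×33.2) = 0.9228, so
t_c = ln(3.155 × 0.9228) / 0.7240 = 1.069 / 0.7240 = 1.476 d.
D_c = (k_1/k_a) L₀ e^(−k_1 t_c) = (0.336/1.06) × 33.2 × e^(−0.336×1.476) = 0.3170 × 33.2 × 0.6090 = 6.409 mg/L.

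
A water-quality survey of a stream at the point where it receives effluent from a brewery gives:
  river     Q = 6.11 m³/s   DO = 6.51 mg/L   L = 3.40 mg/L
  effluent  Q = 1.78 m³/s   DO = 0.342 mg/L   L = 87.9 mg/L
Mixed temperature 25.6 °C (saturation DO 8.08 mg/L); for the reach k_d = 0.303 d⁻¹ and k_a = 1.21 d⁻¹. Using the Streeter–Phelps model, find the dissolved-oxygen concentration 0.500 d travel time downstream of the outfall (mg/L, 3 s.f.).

DO ≈ 4.11 mg/L

Mixed DO = (6.11×6.51 + 1.78×0.342)/(6.11+1.78) = 40.38/7.890 = 5.118 mg/L.
Mixed L₀ = (6.11×3.40 + 1.78×87.9)/(7.890) = 177.2/7.890 = 22.46 mg/L.
Initial deficit D₀ = C_s − DO₀ = 8.08 − 5.118 = 2.962 mg/L.
D(0.500) = [0.303×22.46/(1.21−0.303)](e^(−0.303×0.500) − e^(−1.21×0.500)) + 2.962 e^(−1.21×0.500)
= 7.504 × (0.8594 − 0.5461) + 2.962 × 0.5461 = 3.969 mg/L.
DO = 8.08 − 3.969 = 4.111 mg/L.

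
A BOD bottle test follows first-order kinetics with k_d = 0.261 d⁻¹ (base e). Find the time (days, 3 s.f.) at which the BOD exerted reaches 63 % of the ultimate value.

y/L₀ = 1 − e^(−k_d t) = 0.63 ⇒ e^(−k_d t) = 0.370
t = −ln(0.370) / 0.261 = 0.9943 / 0.261 = 3.809 d.

t ≈ 3.81 d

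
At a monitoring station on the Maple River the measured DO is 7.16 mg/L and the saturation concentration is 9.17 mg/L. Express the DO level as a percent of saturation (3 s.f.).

% saturation = C/C_s × 100 = 7.16/9.17 × 100 = 78.1 %.

78.1 % saturation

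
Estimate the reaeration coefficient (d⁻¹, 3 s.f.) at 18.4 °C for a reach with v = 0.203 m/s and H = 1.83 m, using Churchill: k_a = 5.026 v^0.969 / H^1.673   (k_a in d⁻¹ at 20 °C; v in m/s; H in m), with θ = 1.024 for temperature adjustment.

k_a(20) = 5.026 × 0.203^0.969 / 1.83^1.673 = 5.026 × 0.2133 / 2.748 = 0.3900 d⁻¹.
k_a(18.4) = 0.3900 × 1.024^(18.4−20) = 0.3900 × 0.9628 = 0.3755 d⁻¹.

k_a ≈ 0.376 d⁻¹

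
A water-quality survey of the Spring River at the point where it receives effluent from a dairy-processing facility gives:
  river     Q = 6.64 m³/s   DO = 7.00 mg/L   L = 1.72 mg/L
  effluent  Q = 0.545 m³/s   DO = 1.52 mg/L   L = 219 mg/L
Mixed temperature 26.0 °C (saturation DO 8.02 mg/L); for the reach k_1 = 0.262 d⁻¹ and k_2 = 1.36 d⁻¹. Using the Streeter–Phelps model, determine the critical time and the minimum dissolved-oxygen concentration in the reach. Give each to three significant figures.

Mixed DO = (6.64×7.00 + 0.545×1.52)/(6.64+0.545) = 47.31/7.185 = 6.584 mg/L.
Mixed L₀ = (6.64×1.72 + 0.545×219)/(7.185) = 130.8/7.185 = 18.20 mg/L.
Initial deficit D₀ = C_s − DO₀ = 8.02 − 6.584 = 1.436 mg/L.
t_c = (1/1.098) ln[(1.36/0.262)(1 − 1.436×1.098/(0.262×18.20))] = 0.9107 × ln(3.475) = 1.134 d.
D_c = (0.262/1.36) × 18.20 × e^(−0.262×1.134) = 0.1926 × 18.20 × 0.7429 = 2.605 mg/L.
Minimum DO = 8.02 − 2.605 = 5.415 mg/L.

t_c ≈ 1.13 d; minimum DO ≈ 5.42 mg/L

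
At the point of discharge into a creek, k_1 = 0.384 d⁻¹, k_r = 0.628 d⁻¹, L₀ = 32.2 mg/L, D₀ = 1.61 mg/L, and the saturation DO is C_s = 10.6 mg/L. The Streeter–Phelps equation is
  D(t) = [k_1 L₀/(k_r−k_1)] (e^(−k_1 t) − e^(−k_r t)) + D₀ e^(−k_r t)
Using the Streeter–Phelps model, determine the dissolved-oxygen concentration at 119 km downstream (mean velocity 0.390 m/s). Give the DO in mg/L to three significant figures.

Travel time t = x/v = 119 km / (0.390 m/s) = 119000 m / 0.390 m/s = 305100 s = 3.532 d.
k_1 L₀/(k_r−k_1) = 0.384×32.2/(0.628−0.384) = 12.36/0.2440 = 50.68 mg/L.
e^(−k_1 t) = e^(−0.384×3.532) = 0.2577; e^(−k_r t) = e^(−0.628×3.532) = 0.1088.
D = 50.68 × (0.2577 − 0.1088) + 1.61 × 0.1088 = 7.541 + 0.1752 = 7.716 mg/L.
DO = C_s − D = 10.6 − 7.716 = 2.884 mg/L.

DO ≈ 2.88 mg/L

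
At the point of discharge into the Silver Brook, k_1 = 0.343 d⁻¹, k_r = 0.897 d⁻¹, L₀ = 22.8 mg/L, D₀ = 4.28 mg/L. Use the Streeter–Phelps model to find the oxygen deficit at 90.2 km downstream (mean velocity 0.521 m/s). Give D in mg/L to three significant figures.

D ≈ 5.47 mg/L

Travel time t = x/v = 90.2 km / (0.521 m/s) = 90200 m / 0.521 m/s = 173100 s = 2.004 d.
k_1 L₀/(k_r−k_1) = 0.343×22.8/(0.897−0.343) = 7.820/0.5540 = 14.12 mg/L.
e^(−k_1 t) = e^(−0.343×2.004) = 0.5029; e^(−k_r t) = e^(−0.897×2.004) = 0.1657.
D = 14.12 × (0.5029 − 0.1657) + 4.28 × 0.1657 = 4.760 + 0.7093 = 5.469 mg/L.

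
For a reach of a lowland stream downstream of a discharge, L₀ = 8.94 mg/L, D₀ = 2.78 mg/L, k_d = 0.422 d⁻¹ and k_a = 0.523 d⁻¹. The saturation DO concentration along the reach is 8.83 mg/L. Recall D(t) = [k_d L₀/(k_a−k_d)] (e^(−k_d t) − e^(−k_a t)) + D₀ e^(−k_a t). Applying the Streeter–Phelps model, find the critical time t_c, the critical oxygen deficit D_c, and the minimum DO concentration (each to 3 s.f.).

At the critical point dD/dt = 0, so k_d L₀ e^(−k_d t) = k_a D. Substituting D(t) from the Streeter–Phelps equation and solving for t gives
t_c = ln[(k_a/k_d)(1 − D₀(k_a−k_d)/(k_d L₀))] / (k_a−k_d).
Here k_a−k_d = 0.1010 d⁻¹ and 1 − D₀(k_a−k_d)/(k_d L₀) = 1 − 2.78×0.1010/(0.422×8.94) = 0.9256, so
t_c = ln(1.239 × 0.9256) / 0.1010 = 0.1372 / 0.1010 = 1.359 d.
L(t_c) = L₀ e^(−k_d t_c) = 8.94 × 0.5636 = 5.039 mg/L, and at the critical point k_a D_c = k_d L, so D_c = (0.422/0.523) × 5.039 = 4.066 mg/L.
Minimum DO = C_s − D_c = 8.83 − 4.066 = 4.764 mg/L.

t_c ≈ 1.36 d; D_c ≈ 4.07 mg/L; min DO ≈ 4.76 mg/L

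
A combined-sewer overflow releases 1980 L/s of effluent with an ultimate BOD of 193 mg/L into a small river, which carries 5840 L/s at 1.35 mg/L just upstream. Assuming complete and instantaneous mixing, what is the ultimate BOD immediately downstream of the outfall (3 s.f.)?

Flow-weighted mixing: C = (Q_r C_r + Q_w C_w)/(Q_r + Q_w)
= (5840×1.35 + 1980×193)/(5840 + 1980) = 390000/7820 = 49.88 mg/L.

49.9 mg/L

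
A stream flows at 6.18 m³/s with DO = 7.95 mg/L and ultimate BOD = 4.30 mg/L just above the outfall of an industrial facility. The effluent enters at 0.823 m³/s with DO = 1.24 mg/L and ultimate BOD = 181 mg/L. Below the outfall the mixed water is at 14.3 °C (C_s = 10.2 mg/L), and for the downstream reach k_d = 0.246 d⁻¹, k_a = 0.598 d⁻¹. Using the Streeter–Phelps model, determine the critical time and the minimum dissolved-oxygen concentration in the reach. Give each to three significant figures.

Mixed DO = (6.18×7.95 + 0.823×1.24)/(6.18+0.823) = 50.15/7.003 = 7.161 mg/L.
Mixed L₀ = (6.18×4.30 + 0.823×181)/(7.003) = 175.5/7.003 = 25.07 mg/L.
Initial deficit D₀ = C_s − DO₀ = 10.2 − 7.161 = 3.039 mg/L.
t_c = (1/0.3520) ln[(0.598/0.246)(1 − 3.039×0.3520/(0.246×25.07))] = 2.841 × ln(2.009) = 1.982 d.
D_c = (0.246/0.598) × 25.07 × e^(−0.246×1.982) = 0.4114 × 25.07 × 0.6141 = 6.332 mg/L.
Minimum DO = 10.2 − 6.332 = 3.868 mg/L.

t_c ≈ 1.98 d; minimum DO ≈ 3.87 mg/L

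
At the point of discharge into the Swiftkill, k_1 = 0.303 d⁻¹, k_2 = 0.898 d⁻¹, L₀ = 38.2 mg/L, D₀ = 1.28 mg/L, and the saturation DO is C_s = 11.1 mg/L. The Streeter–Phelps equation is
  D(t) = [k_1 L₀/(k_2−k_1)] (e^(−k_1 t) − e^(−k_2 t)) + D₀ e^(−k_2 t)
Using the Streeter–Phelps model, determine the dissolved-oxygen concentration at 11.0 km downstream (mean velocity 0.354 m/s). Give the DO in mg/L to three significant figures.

Travel time t = x/v = 11.0 km / (0.354 m/s) = 11000 m / 0.354 m/s = 31070 s = 0.3596 d.
k_1 L₀/(k_2−k_1) = 0.303×38.2/(0.898−0.303) = 11.57/0.5950 = 19.45 mg/L.
e^(−k_1 t) = e^(−0.303×0.3596) = 0.8968; e^(−k_2 t) = e^(−0.898×0.3596) = 0.7240.
D = 19.45 × (0.8968 − 0.7240) + 1.28 × 0.7240 = 3.361 + 0.9267 = 4.287 mg/L.
DO = C_s − D = 11.1 − 4.287 = 6.813 mg/L.

DO ≈ 6.81 mg/L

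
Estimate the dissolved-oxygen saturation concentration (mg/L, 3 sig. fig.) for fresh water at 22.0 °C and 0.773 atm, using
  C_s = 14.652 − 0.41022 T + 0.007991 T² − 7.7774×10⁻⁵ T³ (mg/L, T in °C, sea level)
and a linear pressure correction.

C_s ≈ 6.70 mg/L

At sea level: C_s = 14.652 − 0.41022×22.0 + 0.007991×22.0² − 7.7774×10⁻⁵×22.0³ = 8.667 mg/L.
Pressure correction: C_s' = 8.667 × 0.773 = 6.699 mg/L.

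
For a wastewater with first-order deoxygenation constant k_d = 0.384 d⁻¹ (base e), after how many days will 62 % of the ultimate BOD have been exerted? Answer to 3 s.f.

t ≈ 2.52 d

y/L₀ = 1 − e^(−k_d t) = 0.62 ⇒ e^(−k_d t) = 0.380
t = −ln(0.380) / 0.384 = 0.9676 / 0.384 = 2.520 d.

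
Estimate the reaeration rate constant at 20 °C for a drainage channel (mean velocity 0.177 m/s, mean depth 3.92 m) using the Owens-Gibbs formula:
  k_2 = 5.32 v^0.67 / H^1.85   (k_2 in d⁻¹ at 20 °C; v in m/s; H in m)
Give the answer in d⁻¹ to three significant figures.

k_2 ≈ 0.133 d⁻¹

k_2 = 5.32 × 0.177^0.67 / 3.92^1.85 = 5.32 × 0.3134 / 12.52 = 0.1332 d⁻¹.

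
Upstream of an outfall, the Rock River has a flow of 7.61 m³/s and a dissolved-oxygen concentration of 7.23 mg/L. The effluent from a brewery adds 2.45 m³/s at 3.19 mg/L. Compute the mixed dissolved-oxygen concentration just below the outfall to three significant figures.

6.25 mg/L

Flow-weighted mixing: C = (Q_r C_r + Q_w C_w)/(Q_r + Q_w)
= (7.61×7.23 + 2.45×3.19)/(7.61 + 2.45) = 62.84/10.06 = 6.246 mg/L.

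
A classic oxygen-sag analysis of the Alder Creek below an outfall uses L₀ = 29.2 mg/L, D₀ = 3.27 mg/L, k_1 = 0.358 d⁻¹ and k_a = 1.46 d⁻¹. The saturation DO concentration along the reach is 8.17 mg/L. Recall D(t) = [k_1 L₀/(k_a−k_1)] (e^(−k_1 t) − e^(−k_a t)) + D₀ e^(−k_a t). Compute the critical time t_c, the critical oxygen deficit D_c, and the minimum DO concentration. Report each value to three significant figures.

At the critical point dD/dt = 0, so k_1 L₀ e^(−k_1 t) = k_a D. Substituting D(t) from the Streeter–Phelps equation and solving for t gives
t_c = ln[(k_a/k_1)(1 − D₀(k_a−k_1)/(k_1 L₀))] / (k_a−k_1).
Here k_a−k_1 = 1.102 d⁻¹ and 1 − D₀(k_a−k_1)/(k_1 L₀) = 1 − 3.27×1.102/(0.358×29.2) = 0.6553, so
t_c = ln(4.078 × 0.6553) / 1.102 = 0.9830 / 1.102 = 0.8920 d.
L(t_c) = L₀ e^(−k_1 t_c) = 29.2 × 0.7266 = 21.22 mg/L, and at the critical point k_a D_c = k_1 L, so D_c = (0.358/1.46) × 21.22 = 5.203 mg/L.
Minimum DO = C_s − D_c = 8.17 − 5.203 = 2.967 mg/L.

t_c ≈ 0.892 d; D_c ≈ 5.20 mg/L; min DO ≈ 2.97 mg/L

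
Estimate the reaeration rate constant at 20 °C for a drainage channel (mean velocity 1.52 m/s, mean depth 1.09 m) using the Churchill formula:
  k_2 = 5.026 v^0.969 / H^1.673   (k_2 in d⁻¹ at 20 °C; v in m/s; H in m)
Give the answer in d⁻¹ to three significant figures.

k_2 = 5.026 × 1.52^0.969 / 1.09^1.673 = 5.026 × 1.500 / 1.155 = 6.529 d⁻¹.

k_2 ≈ 6.53 d⁻¹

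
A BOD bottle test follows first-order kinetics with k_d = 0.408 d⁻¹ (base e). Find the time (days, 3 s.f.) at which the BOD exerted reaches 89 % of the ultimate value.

t ≈ 5.41 d

y/L₀ = 1 − e^(−k_d t) = 0.89 ⇒ e^(−k_d t) = 0.110
t = −ln(0.110) / 0.408 = 2.207 / 0.408 = 5.410 d.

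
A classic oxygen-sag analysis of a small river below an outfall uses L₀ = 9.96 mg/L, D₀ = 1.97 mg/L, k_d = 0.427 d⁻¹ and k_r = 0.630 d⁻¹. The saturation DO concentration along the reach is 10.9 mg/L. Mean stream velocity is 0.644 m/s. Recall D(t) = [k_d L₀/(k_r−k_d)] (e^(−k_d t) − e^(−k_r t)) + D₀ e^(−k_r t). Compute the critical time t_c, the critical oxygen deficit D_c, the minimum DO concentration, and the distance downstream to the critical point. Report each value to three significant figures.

At the critical point dD/dt = 0, so k_d L₀ e^(−k_d t) = k_r D. Substituting D(t) from the Streeter–Phelps equation and solving for t gives
t_c = ln[(k_r/k_d)(1 − D₀(k_r−k_d)/(k_d L₀))] / (k_r−k_d).
Here k_r−k_d = 0.2030 d⁻¹ and 1 − D₀(k_r−k_d)/(k_d L₀) = 1 − 1.97×0.2030/(0.427×9.96) = 0.9060, so
t_c = ln(1.475 × 0.9060) / 0.2030 = 0.2902 / 0.2030 = 1.429 d.
D_c = (k_d/k_r) L₀ e^(−k_d t_c) = (0.427/0.630) × 9.96 × e^(−0.427×1.429) = 0.6778 × 9.96 × 0.5431 = 3.667 mg/L.
Minimum DO = C_s − D_c = 10.9 − 3.667 = 7.233 mg/L.
x_c = v t_c = 0.644 m/s × 1.429 d × 86400 s/d = 79540 m ≈ 79.5 km.

t_c ≈ 1.43 d; D_c ≈ 3.67 mg/L; min DO ≈ 7.23 mg/L; x_c ≈ 79.5 km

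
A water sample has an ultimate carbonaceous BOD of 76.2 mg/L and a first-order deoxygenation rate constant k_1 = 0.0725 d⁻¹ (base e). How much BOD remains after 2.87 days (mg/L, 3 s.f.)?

L_t = L₀ e^(−k_1 t) = 76.2 × e^(−0.0725×2.87) = 76.2 × 0.8121 = 61.89 mg/L.

L ≈ 61.9 mg/L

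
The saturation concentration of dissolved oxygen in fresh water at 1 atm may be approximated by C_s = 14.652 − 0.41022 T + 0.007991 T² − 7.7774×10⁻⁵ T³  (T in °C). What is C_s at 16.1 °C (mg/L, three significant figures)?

C_s ≈ 9.79 mg/L

C_s = 14.652 − 0.41022×16.1 + 0.007991×16.1² − 7.7774×10⁻⁵×16.1³ = 9.794 mg/L.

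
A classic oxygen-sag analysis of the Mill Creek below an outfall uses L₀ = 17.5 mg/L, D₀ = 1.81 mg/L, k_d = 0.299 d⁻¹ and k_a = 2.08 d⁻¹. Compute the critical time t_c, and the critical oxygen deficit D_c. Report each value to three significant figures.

t_c ≈ 0.552 d; D_c ≈ 2.13 mg/L

At the critical point dD/dt = 0, so k_d L₀ e^(−k_d t) = k_a D. Substituting D(t) from the Streeter–Phelps equation and solving for t gives
t_c = ln[(k_a/k_d)(1 − D₀(k_a−k_d)/(k_d L₀))] / (k_a−k_d).
Here k_a−k_d = 1.781 d⁻¹ and 1 − D₀(k_a−k_d)/(k_d L₀) = 1 − 1.81×1.781/(0.299×17.5) = 0.3839, so
t_c = ln(6.957 × 0.3839) / 1.781 = 0.9824 / 1.781 = 0.5516 d.
D_c = (k_d/k_a) L₀ e^(−k_d t_c) = (0.299/2.08) × 17.5 × e^(−0.299×0.5516) = 0.1437 × 17.5 × 0.8480 = 2.133 mg/L.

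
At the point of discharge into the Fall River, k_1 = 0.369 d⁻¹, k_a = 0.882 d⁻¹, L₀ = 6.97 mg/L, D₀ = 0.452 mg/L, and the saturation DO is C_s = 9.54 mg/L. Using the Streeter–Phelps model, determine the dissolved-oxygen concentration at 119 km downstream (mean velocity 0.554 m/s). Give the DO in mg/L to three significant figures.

Travel time t = x/v = 119 km / (0.554 m/s) = 119000 m / 0.554 m/s = 214800 s = 2.486 d.
k_1 L₀/(k_a−k_1) = 0.369×6.97/(0.882−0.369) = 2.572/0.5130 = 5.014 mg/L.
e^(−k_1 t) = e^(−0.369×2.486) = 0.3996; e^(−k_a t) = e^(−0.882×2.486) = 0.1116.
D = 5.014 × (0.3996 − 0.1116) + 0.452 × 0.1116 = 1.444 + 0.05045 = 1.494 mg/L.
DO = C_s − D = 9.54 − 1.494 = 8.046 mg/L.

DO ≈ 8.05 mg/L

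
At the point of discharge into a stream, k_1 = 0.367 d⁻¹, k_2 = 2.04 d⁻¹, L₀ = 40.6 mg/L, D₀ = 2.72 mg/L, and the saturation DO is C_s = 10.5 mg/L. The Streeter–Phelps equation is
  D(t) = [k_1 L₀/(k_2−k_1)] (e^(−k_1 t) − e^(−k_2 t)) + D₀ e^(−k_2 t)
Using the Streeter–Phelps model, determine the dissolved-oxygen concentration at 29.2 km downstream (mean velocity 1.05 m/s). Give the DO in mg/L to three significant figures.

DO ≈ 5.79 mg/L

Travel time t = x/v = 29.2 km / (1.05 m/s) = 29200 m / 1.05 m/s = 27810 s = 0.3219 d.
k_1 L₀/(k_2−k_1) = 0.367×40.6/(2.04−0.367) = 14.90/1.673 = 8.906 mg/L.
e^(−k_1 t) = e^(−0.367×0.3219) = 0.8886; e^(−k_2 t) = e^(−2.04×0.3219) = 0.5186.
D = 8.906 × (0.8886 − 0.5186) + 2.72 × 0.5186 = 3.295 + 1.411 = 4.706 mg/L.
DO = C_s − D = 10.5 − 4.706 = 5.794 mg/L.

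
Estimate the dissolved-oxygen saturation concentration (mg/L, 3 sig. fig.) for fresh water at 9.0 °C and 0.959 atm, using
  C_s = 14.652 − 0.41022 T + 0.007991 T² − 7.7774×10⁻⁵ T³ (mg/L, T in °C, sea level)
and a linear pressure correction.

At sea level: C_s = 14.652 − 0.41022×9.0 + 0.007991×9.0² − 7.7774×10⁻⁵×9.0³ = 11.55 mg/L.
Pressure correction: C_s' = 11.55 × 0.959 = 11.08 mg/L.

C_s ≈ 11.1 mg/L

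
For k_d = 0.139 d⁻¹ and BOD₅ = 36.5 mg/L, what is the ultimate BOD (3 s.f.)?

L₀ ≈ 72.9 mg/L

BOD₅ = L₀(1 − e^(−5k_d)) ⇒ L₀ = BOD₅ / (1 − e^(−5×0.139))
= 36.5 / (1 − 0.4991) = 36.5 / 0.5009 = 72.87 mg/L.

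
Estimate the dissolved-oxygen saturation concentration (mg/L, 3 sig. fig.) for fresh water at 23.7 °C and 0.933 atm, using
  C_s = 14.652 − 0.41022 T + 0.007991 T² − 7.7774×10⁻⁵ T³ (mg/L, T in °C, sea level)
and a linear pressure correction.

At sea level: C_s = 14.652 − 0.41022×23.7 + 0.007991×23.7² − 7.7774×10⁻⁵×23.7³ = 8.383 mg/L.
Pressure correction: C_s' = 8.383 × 0.933 = 7.821 mg/L.

C_s ≈ 7.82 mg/L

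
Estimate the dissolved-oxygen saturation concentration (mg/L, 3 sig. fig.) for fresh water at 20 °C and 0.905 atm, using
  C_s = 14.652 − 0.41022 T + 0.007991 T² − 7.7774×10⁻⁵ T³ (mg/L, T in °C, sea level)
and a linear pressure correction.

At sea level: C_s = 14.652 − 0.41022×20 + 0.007991×20² − 7.7774×10⁻⁵×20³ = 9.022 mg/L.
Pressure correction: C_s' = 9.022 × 0.905 = 8.165 mg/L.

C_s ≈ 8.16 mg/L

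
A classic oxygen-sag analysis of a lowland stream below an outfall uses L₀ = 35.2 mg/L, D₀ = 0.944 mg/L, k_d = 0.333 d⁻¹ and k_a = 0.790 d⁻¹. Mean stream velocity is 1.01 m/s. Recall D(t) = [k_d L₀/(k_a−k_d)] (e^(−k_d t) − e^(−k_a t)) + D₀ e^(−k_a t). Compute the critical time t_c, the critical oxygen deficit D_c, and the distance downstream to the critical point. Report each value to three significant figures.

At the critical point dD/dt = 0, so k_d L₀ e^(−k_d t) = k_a D. Substituting D(t) from the Streeter–Phelps equation and solving for t gives
t_c = ln[(k_a/k_d)(1 − D₀(k_a−k_d)/(k_d L₀))] / (k_a−k_d).
Here k_a−k_d = 0.4570 d⁻¹ and 1 − D₀(k_a−k_d)/(k_d L₀) = 1 − 0.944×0.4570/(0.333×35.2) = 0.9632, so
t_c = ln(2.372 × 0.9632) / 0.4570 = 0.8264 / 0.4570 = 1.808 d.
D_c = (k_d/k_a) L₀ e^(−k_d t_c) = (0.333/0.790) × 35.2 × e^(−0.333×1.808) = 0.4215 × 35.2 × 0.5476 = 8.125 mg/L.
x_c = v t_c = 1.01 m/s × 1.808 d × 86400 s/d = 157800 m ≈ 158 km.

t_c ≈ 1.81 d; D_c ≈ 8.13 mg/L; x_c ≈ 158 km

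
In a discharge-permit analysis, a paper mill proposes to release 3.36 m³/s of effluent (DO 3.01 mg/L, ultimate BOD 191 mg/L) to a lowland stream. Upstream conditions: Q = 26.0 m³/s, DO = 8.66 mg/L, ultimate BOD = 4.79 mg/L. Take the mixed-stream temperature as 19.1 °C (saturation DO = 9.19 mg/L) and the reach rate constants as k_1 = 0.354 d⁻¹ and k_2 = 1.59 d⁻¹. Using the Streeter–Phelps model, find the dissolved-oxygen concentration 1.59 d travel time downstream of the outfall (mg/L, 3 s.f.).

DO ≈ 5.43 mg/L

Mixed DO = (26.0×8.66 + 3.36×3.01)/(26.0+3.36) = 235.3/29.36 = 8.013 mg/L.
Mixed L₀ = (26.0×4.79 + 3.36×191)/(29.36) = 766.3/29.36 = 26.10 mg/L.
Initial deficit D₀ = C_s − DO₀ = 9.19 − 8.013 = 1.177 mg/L.
D(1.59) = [0.354×26.10/(1.59−0.354)](e^(−0.354×1.59) − e^(−1.59×1.59)) + 1.177 e^(−1.59×1.59)
= 7.475 × (0.5696 − 0.07981) + 1.177 × 0.07981 = 3.755 mg/L.
DO = 9.19 − 3.755 = 5.435 mg/L.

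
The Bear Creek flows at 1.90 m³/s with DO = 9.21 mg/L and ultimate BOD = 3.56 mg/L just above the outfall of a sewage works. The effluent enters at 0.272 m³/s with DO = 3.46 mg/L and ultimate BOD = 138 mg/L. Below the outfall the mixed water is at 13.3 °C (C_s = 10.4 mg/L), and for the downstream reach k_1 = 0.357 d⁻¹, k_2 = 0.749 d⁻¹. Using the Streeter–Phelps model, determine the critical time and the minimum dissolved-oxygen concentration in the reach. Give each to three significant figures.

Mixed DO = (1.90×9.21 + 0.272×3.46)/(1.90+0.272) = 18.44/2.172 = 8.490 mg/L.
Mixed L₀ = (1.90×3.56 + 0.272×138)/(2.172) = 44.30/2.172 = 20.40 mg/L.
Initial deficit D₀ = C_s − DO₀ = 10.4 − 8.490 = 1.910 mg/L.
t_c = (1/0.3920) ln[(0.749/0.357)(1 − 1.910×0.3920/(0.357×20.40))] = 2.551 × ln(1.882) = 1.614 d.
D_c = (0.357/0.749) × 20.40 × e^(−0.357×1.614) = 0.4766 × 20.40 × 0.5621 = 5.465 mg/L.
Minimum DO = 10.4 − 5.465 = 4.935 mg/L.

t_c ≈ 1.61 d; minimum DO ≈ 4.94 mg/L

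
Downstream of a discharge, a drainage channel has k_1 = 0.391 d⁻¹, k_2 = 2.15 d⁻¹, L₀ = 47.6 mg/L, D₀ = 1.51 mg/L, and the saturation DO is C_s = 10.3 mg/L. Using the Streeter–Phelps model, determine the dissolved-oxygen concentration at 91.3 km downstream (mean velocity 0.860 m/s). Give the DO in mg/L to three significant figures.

DO ≈ 4.40 mg/L

Travel time t = x/v = 91.3 km / (0.860 m/s) = 91300 m / 0.860 m/s = 106200 s = 1.229 d.
k_1 L₀/(k_2−k_1) = 0.391×47.6/(2.15−0.391) = 18.61/1.759 = 10.58 mg/L.
e^(−k_1 t) = e^(−0.391×1.229) = 0.6185; e^(−k_2 t) = e^(−2.15×1.229) = 0.07123.
D = 10.58 × (0.6185 − 0.07123) + 1.51 × 0.07123 = 5.791 + 0.1076 = 5.898 mg/L.
DO = C_s − D = 10.3 − 5.898 = 4.402 mg/L.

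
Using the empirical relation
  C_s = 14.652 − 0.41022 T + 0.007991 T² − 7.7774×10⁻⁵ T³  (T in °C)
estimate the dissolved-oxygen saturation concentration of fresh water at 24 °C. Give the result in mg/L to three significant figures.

C_s ≈ 8.33 mg/L

C_s = 14.652 − 0.41022×24 + 0.007991×24² − 7.7774×10⁻⁵×24³ = 8.334 mg/L.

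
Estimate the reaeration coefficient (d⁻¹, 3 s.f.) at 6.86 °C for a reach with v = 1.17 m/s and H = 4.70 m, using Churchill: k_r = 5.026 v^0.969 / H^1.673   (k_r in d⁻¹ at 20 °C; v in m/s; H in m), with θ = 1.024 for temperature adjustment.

k_r(20) = 5.026 × 1.17^0.969 / 4.70^1.673 = 5.026 × 1.164 / 13.32 = 0.4394 d⁻¹.
k_r(6.86) = 0.4394 × 1.024^(6.86−20) = 0.4394 × 0.7322 = 0.3218 d⁻¹.

k_r ≈ 0.322 d⁻¹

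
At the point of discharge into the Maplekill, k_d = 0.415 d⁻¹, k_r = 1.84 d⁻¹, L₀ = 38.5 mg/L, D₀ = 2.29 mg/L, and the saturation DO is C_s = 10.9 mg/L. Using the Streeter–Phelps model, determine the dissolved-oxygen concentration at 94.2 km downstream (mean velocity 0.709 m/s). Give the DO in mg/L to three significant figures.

DO ≈ 5.50 mg/L

Travel time t = x/v = 94.2 km / (0.709 m/s) = 94200 m / 0.709 m/s = 132900 s = 1.538 d.
k_d L₀/(k_r−k_d) = 0.415×38.5/(1.84−0.415) = 15.98/1.425 = 11.21 mg/L.
e^(−k_d t) = e^(−0.415×1.538) = 0.5283; e^(−k_r t) = e^(−1.84×1.538) = 0.05904.
D = 11.21 × (0.5283 − 0.05904) + 2.29 × 0.05904 = 5.261 + 0.1352 = 5.396 mg/L.
DO = C_s − D = 10.9 − 5.396 = 5.504 mg/L.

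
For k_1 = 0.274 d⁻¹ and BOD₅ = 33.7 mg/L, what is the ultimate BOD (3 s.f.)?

BOD₅ = L₀(1 − e^(−5k_1)) ⇒ L₀ = BOD₅ / (1 − e^(−5×0.274))
= 33.7 / (1 − 0.2541) = 33.7 / 0.7459 = 45.18 mg/L.

L₀ ≈ 45.2 mg/L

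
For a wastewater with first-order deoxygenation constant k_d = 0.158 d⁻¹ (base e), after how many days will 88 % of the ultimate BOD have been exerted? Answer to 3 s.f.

y/L₀ = 1 − e^(−k_d t) = 0.88 ⇒ e^(−k_d t) = 0.120
t = −ln(0.120) / 0.158 = 2.120 / 0.158 = 13.42 d.

t ≈ 13.4 d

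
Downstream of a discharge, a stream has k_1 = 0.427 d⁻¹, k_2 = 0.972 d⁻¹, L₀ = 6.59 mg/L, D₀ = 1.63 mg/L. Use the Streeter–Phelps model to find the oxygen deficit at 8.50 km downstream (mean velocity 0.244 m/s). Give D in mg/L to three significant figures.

D ≈ 1.96 mg/L

Travel time t = x/v = 8.50 km / (0.244 m/s) = 8500 m / 0.244 m/s = 34840 s = 0.4032 d.
k_1 L₀/(k_2−k_1) = 0.427×6.59/(0.972−0.427) = 2.814/0.5450 = 5.163 mg/L.
e^(−k_1 t) = e^(−0.427×0.4032) = 0.8418; e^(−k_2 t) = e^(−0.972×0.4032) = 0.6758.
D = 5.163 × (0.8418 − 0.6758) + 1.63 × 0.6758 = 0.8575 + 1.102 = 1.959 mg/L.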